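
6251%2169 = 1913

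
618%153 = 6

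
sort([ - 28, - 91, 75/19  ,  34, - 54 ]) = [  -  91 , - 54, -28, 75/19, 34] 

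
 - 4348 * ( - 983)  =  4274084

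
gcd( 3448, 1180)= 4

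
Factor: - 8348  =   - 2^2*2087^1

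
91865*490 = 45013850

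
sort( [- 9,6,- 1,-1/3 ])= [-9, - 1 ,-1/3, 6] 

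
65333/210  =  311 +23/210 = 311.11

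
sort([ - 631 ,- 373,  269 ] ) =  [ - 631, -373,269]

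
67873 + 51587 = 119460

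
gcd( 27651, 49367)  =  1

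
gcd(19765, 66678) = 1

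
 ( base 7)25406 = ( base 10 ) 6719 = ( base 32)6HV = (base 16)1A3F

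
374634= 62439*6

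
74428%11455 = 5698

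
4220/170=24 + 14/17 = 24.82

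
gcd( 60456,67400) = 8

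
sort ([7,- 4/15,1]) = [- 4/15, 1,7]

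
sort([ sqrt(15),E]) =[E, sqrt (15)]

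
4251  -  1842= 2409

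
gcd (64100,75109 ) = 1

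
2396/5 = 2396/5  =  479.20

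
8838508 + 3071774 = 11910282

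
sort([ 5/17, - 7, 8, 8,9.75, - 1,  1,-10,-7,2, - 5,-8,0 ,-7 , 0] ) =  [ - 10, - 8, - 7, - 7, - 7,-5, - 1, 0,0 , 5/17, 1, 2, 8,8,9.75 ]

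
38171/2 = 38171/2=19085.50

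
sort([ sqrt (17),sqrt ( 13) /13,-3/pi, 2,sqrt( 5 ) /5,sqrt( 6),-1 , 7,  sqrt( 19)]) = [  -  1 ,-3/pi,  sqrt ( 13) /13,sqrt(5) /5,2,sqrt( 6 ),sqrt( 17),sqrt( 19 ),7] 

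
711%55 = 51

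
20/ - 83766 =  - 1  +  41873/41883 = -0.00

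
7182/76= 94+1/2 = 94.50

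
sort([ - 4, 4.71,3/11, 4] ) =[ -4, 3/11 , 4, 4.71 ] 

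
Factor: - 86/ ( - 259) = 2^1*7^(  -  1)*37^ ( - 1 )*43^1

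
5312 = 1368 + 3944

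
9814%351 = 337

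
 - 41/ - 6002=41/6002= 0.01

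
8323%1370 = 103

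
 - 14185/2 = - 14185/2 = - 7092.50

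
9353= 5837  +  3516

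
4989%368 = 205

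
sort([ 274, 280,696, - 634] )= [ - 634, 274, 280 , 696 ]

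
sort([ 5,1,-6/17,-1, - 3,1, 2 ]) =[ - 3, - 1, - 6/17,1,1,2,5 ] 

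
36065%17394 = 1277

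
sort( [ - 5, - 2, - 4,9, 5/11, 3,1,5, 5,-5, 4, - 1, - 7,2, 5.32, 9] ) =[ - 7, - 5, - 5, - 4,  -  2, - 1,5/11, 1, 2,  3, 4, 5, 5 , 5.32, 9,9]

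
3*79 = 237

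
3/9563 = 3/9563 = 0.00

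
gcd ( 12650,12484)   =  2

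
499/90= 499/90 = 5.54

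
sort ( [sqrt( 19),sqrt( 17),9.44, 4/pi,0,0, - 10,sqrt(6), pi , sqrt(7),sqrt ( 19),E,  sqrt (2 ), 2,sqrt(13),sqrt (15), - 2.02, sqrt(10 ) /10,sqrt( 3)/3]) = [ - 10, - 2.02,0,0 , sqrt(10 )/10, sqrt ( 3)/3,4/pi, sqrt(2),2,sqrt(6),sqrt( 7),E, pi,sqrt( 13), sqrt(15 ), sqrt( 17),sqrt(19 )  ,  sqrt(19),9.44 ] 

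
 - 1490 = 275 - 1765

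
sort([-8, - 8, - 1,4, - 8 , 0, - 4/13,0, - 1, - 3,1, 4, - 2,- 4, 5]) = [ - 8, - 8, - 8, - 4, - 3, - 2, - 1,-1, - 4/13, 0,0,1,  4,4,5] 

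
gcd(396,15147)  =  99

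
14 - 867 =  - 853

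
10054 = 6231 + 3823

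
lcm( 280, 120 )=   840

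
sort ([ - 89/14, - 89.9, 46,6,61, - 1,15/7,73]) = [ - 89.9,-89/14  , - 1,15/7,6 , 46, 61,  73] 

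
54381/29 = 54381/29= 1875.21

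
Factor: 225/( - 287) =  - 3^2*5^2*7^(  -  1 )*41^( - 1)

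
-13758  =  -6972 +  - 6786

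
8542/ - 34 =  - 4271/17 = - 251.24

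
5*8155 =40775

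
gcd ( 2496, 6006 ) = 78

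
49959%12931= 11166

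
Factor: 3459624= 2^3*3^1*7^1*20593^1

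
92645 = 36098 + 56547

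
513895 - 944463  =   - 430568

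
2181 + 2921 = 5102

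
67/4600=67/4600= 0.01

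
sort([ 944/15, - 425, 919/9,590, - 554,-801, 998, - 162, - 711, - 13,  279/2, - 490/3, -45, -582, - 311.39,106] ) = [ - 801, - 711,  -  582 , - 554, - 425, - 311.39, - 490/3, - 162, - 45,-13,944/15, 919/9, 106, 279/2,  590,  998 ]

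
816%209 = 189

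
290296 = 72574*4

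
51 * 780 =39780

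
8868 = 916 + 7952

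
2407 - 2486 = -79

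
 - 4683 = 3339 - 8022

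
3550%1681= 188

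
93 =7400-7307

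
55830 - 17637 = 38193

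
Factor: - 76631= - 76631^1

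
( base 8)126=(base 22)3K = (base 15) 5b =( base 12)72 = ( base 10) 86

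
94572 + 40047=134619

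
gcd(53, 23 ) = 1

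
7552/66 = 114+14/33 = 114.42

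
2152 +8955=11107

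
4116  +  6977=11093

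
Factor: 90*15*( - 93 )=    - 2^1*3^4*5^2*31^1 = -125550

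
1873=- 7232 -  - 9105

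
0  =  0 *296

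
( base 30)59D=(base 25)7g8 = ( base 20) BJ3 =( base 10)4783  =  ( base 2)1001010101111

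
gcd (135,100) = 5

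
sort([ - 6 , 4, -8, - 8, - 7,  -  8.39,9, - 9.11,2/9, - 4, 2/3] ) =[ - 9.11, - 8.39, - 8, - 8, - 7, - 6,-4, 2/9,2/3,4,9]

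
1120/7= 160=160.00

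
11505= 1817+9688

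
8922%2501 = 1419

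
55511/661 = 83 + 648/661 = 83.98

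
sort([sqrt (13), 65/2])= [ sqrt( 13), 65/2 ]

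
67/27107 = 67/27107 = 0.00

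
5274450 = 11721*450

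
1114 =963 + 151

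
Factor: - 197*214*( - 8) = 2^4*107^1*197^1 = 337264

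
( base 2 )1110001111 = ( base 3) 1020202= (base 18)2eb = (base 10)911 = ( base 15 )40b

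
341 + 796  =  1137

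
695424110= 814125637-118701527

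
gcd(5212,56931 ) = 1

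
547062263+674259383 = 1221321646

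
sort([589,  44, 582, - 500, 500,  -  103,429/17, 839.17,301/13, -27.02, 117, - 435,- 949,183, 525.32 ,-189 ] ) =[  -  949, - 500, - 435, - 189, - 103, - 27.02, 301/13 , 429/17,  44, 117, 183, 500,525.32, 582, 589, 839.17]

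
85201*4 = 340804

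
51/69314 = 51/69314 = 0.00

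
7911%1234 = 507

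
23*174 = 4002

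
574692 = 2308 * 249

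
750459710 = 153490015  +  596969695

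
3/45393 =1/15131 =0.00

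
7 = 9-2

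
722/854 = 361/427 =0.85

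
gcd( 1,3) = 1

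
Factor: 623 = 7^1*89^1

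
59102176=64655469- 5553293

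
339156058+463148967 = 802305025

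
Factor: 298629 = 3^2*33181^1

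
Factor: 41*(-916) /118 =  - 2^1 * 41^1 * 59^ ( -1)*229^1 = -  18778/59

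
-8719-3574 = -12293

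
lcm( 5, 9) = 45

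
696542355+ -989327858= -292785503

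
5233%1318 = 1279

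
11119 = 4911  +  6208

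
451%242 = 209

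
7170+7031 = 14201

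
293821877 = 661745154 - 367923277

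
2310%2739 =2310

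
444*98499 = 43733556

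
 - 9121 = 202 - 9323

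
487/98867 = 487/98867 = 0.00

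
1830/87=21 + 1/29 =21.03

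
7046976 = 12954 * 544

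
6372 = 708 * 9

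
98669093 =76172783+22496310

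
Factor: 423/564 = 3/4 = 2^ ( - 2 )*3^1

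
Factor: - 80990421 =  - 3^1*59^1*251^1*1823^1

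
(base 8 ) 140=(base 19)51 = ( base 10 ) 96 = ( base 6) 240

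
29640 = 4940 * 6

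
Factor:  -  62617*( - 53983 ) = 3380253511 = 37^1*1459^1*62617^1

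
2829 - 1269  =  1560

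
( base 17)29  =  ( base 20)23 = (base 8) 53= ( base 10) 43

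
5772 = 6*962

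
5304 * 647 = 3431688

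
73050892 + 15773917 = 88824809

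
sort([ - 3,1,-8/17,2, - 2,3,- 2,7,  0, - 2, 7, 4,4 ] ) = [ -3, - 2,  -  2,-2, - 8/17,0,1,2,3,4,4,7,7 ]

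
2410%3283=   2410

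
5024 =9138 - 4114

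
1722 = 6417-4695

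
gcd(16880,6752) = 3376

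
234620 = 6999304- 6764684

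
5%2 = 1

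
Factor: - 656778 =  - 2^1*3^1*17^1 * 47^1 * 137^1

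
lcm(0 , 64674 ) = 0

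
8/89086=4/44543 = 0.00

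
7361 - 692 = 6669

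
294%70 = 14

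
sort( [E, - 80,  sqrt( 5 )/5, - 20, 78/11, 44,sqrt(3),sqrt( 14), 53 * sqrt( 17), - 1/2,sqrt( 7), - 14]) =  [-80,- 20, - 14, - 1/2,sqrt( 5 ) /5,  sqrt( 3 ),  sqrt( 7), E,  sqrt( 14),78/11, 44, 53*sqrt( 17) ] 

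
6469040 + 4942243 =11411283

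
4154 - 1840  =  2314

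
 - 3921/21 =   -  187 + 2/7 =- 186.71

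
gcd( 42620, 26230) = 10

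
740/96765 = 148/19353 = 0.01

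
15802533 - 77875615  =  -62073082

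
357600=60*5960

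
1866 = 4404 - 2538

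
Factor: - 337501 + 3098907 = 2761406 = 2^1*53^1*109^1*239^1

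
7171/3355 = 7171/3355=2.14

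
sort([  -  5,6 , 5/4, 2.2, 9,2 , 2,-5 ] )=[ - 5,-5,5/4, 2,2, 2.2 , 6, 9 ]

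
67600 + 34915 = 102515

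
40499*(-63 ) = -2551437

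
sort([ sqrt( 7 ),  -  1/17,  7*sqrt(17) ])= [-1/17, sqrt( 7 ),7*sqrt(17 ) ] 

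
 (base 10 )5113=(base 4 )1033321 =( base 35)463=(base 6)35401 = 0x13F9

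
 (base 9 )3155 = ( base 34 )206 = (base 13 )1094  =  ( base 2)100100001110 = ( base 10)2318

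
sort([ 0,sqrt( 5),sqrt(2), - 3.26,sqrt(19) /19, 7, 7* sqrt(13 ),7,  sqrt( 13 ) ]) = [ - 3.26,0,  sqrt(19 ) /19,  sqrt( 2), sqrt(5),sqrt(13 ),7,7,7*sqrt( 13)]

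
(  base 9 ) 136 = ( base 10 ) 114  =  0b1110010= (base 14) 82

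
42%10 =2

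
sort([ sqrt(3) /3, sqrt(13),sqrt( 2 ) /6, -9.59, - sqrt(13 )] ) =[-9.59,  -  sqrt( 13),  sqrt( 2)/6,sqrt( 3)/3, sqrt(  13)] 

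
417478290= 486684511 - 69206221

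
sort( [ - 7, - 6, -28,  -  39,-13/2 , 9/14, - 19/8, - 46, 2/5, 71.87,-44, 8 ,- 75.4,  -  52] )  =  [ - 75.4 , - 52, - 46,-44, - 39, - 28 ,-7, - 13/2, - 6, - 19/8, 2/5  ,  9/14 , 8 , 71.87]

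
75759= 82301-6542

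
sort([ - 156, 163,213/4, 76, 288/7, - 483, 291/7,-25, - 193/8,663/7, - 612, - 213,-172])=[ - 612, - 483,-213, - 172 , - 156,  -  25,  -  193/8,288/7, 291/7,213/4,76, 663/7, 163]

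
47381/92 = 47381/92 = 515.01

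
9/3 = 3 = 3.00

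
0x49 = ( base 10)73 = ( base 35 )23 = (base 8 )111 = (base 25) 2n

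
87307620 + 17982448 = 105290068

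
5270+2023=7293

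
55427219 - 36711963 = 18715256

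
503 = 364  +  139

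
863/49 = 863/49 = 17.61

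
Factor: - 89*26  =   - 2^1*13^1*89^1 = - 2314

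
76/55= 76/55 = 1.38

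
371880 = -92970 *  ( - 4)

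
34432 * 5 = 172160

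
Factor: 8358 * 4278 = 2^2 * 3^2*7^1*  23^1*31^1*199^1 = 35755524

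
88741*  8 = 709928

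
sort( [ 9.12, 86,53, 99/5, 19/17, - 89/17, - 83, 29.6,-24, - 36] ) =[ - 83, - 36,  -  24, - 89/17,19/17, 9.12,99/5,29.6,53,86 ]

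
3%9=3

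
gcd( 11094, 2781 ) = 3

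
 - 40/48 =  - 5/6 = - 0.83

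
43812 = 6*7302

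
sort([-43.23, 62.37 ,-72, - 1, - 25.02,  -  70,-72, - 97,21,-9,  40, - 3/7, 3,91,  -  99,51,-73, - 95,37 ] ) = [ - 99, - 97, - 95,-73, - 72, - 72,-70,-43.23,-25.02,-9, - 1, - 3/7,  3, 21,37, 40,51,62.37,91]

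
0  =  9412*0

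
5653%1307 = 425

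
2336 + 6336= 8672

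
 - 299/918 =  - 299/918 = - 0.33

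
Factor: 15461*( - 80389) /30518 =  - 2^(  -  1 )* 19^1*4231^1*15259^( - 1)*15461^1 = -1242894329/30518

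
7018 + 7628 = 14646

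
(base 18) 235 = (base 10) 707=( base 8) 1303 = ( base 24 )15B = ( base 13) 425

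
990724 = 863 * 1148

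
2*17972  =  35944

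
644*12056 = 7764064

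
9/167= 9/167=0.05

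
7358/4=3679/2 =1839.50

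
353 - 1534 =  - 1181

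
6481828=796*8143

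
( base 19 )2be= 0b1110110001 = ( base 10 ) 945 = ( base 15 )430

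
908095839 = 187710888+720384951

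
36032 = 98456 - 62424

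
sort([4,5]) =[4, 5] 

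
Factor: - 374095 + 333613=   - 40482 =-  2^1*3^2*13^1* 173^1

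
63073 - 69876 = -6803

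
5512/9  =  612+4/9  =  612.44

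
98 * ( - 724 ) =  - 70952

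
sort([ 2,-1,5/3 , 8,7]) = [ - 1, 5/3, 2, 7, 8 ]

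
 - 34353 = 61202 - 95555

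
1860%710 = 440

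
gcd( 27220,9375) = 5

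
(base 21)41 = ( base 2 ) 1010101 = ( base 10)85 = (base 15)5a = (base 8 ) 125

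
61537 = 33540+27997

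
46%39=7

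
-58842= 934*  ( - 63 )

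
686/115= 686/115 = 5.97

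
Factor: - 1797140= -2^2*5^1*59^1*1523^1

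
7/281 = 7/281 = 0.02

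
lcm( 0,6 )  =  0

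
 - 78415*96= - 7527840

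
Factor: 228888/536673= 2^3*3^1 * 11^1*619^ ( - 1)=264/619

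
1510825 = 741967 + 768858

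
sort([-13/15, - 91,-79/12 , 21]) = [  -  91,  -  79/12, - 13/15,21 ] 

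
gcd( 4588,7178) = 74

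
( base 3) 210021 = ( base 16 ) 23E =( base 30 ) j4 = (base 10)574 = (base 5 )4244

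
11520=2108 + 9412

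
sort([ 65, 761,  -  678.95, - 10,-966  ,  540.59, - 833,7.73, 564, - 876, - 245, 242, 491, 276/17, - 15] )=[-966, - 876, - 833,-678.95, - 245,- 15,-10,7.73,  276/17,  65, 242  ,  491,540.59,564, 761 ]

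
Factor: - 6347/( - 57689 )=11^1*577^1*57689^( - 1)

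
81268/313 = 81268/313  =  259.64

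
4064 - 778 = 3286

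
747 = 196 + 551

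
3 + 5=8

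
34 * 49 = 1666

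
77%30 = 17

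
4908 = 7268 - 2360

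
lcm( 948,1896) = 1896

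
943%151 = 37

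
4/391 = 4/391 = 0.01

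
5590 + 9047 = 14637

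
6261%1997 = 270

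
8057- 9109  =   - 1052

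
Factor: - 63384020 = - 2^2 * 5^1 * 7^1*89^1*5087^1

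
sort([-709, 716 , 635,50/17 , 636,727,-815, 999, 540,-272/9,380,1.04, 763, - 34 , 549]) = [-815,-709, - 34,-272/9, 1.04, 50/17,380,540, 549, 635, 636, 716,727, 763, 999] 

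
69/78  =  23/26 = 0.88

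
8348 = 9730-1382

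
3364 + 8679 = 12043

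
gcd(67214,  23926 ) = 14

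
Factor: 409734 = 2^1 * 3^2 * 13^1*17^1*103^1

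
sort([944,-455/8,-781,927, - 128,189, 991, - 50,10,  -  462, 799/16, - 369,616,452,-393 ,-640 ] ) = [ -781,  -  640, - 462,  -  393 , - 369, - 128,- 455/8 ,-50,10,799/16 , 189,452,616,927,944,  991]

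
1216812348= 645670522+571141826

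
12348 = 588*21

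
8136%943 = 592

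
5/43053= 5/43053=0.00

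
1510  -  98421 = - 96911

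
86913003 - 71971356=14941647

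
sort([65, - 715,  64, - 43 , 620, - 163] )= [ - 715, - 163,  -  43, 64, 65,620] 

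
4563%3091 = 1472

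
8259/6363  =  2753/2121 = 1.30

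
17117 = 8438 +8679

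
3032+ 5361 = 8393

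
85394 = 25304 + 60090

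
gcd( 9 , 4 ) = 1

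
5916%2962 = 2954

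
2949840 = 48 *61455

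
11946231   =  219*54549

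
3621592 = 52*69646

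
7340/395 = 18 + 46/79 = 18.58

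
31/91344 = 31/91344  =  0.00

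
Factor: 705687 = 3^1*17^1 * 101^1*137^1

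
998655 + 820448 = 1819103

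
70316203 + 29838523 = 100154726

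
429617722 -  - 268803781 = 698421503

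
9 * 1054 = 9486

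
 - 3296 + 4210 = 914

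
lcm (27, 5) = 135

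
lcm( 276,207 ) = 828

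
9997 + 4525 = 14522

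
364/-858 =- 14/33 = - 0.42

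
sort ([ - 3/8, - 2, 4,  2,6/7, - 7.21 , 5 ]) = [  -  7.21 , - 2, - 3/8, 6/7, 2,4,  5]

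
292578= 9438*31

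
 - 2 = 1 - 3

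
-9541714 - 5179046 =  - 14720760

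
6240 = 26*240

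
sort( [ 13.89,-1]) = [ - 1,13.89 ]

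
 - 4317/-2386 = 1 + 1931/2386  =  1.81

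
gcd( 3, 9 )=3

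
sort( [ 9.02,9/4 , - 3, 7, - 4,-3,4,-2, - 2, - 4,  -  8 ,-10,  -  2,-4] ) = [ - 10,- 8,-4, - 4 , - 4 , - 3, - 3,-2,-2, - 2,9/4, 4,7,9.02]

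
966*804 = 776664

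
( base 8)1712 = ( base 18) 2HG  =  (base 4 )33022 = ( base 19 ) 2D1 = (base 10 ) 970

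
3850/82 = 46 + 39/41 = 46.95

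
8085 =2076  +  6009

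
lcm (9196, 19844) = 377036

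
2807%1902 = 905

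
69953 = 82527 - 12574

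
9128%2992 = 152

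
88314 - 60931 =27383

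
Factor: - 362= - 2^1 * 181^1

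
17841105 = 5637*3165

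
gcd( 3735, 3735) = 3735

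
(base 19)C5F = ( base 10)4442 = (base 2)1000101011010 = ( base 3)20002112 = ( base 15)14b2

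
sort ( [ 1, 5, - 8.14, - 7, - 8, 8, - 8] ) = [ - 8.14, - 8,  -  8, - 7, 1,5 , 8] 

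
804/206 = 402/103 =3.90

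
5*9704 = 48520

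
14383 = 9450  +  4933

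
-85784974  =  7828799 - 93613773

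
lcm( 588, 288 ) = 14112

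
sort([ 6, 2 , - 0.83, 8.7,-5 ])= [ - 5, -0.83 , 2,6,  8.7]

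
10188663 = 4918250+5270413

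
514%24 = 10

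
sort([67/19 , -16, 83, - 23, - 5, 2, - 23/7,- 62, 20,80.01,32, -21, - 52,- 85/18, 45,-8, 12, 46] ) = [ - 62, - 52, - 23,- 21,-16,  -  8, - 5,  -  85/18,  -  23/7,2, 67/19, 12, 20, 32, 45,46,80.01 , 83]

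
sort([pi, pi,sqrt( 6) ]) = [ sqrt( 6), pi , pi]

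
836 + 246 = 1082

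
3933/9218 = 3933/9218 = 0.43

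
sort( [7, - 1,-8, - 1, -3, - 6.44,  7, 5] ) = [ - 8, - 6.44, - 3, - 1, - 1,  5,7,7]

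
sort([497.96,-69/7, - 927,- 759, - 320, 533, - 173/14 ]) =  [ - 927, - 759, - 320, - 173/14, - 69/7, 497.96, 533 ]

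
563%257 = 49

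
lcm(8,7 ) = 56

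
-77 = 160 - 237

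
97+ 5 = 102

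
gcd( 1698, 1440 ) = 6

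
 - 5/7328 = -5/7328 = - 0.00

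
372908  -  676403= -303495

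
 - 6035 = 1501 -7536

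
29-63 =-34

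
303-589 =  - 286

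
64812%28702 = 7408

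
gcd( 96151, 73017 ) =1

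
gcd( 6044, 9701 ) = 1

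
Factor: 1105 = 5^1*13^1*17^1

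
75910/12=37955/6= 6325.83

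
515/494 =1 + 21/494=1.04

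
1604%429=317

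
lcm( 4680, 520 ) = 4680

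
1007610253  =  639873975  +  367736278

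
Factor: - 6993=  - 3^3*7^1*37^1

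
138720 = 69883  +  68837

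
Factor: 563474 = 2^1 * 281737^1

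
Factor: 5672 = 2^3*709^1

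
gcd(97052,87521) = 1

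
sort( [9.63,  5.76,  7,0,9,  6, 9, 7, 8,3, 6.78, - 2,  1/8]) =[ - 2,  0, 1/8,3, 5.76,6,6.78, 7,7, 8,9,9,  9.63 ] 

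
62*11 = 682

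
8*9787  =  78296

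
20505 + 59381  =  79886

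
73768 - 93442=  - 19674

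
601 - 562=39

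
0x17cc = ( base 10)6092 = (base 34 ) 596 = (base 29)772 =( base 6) 44112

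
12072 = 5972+6100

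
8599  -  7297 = 1302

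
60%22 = 16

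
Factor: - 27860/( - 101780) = 199^1*727^(-1) = 199/727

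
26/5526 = 13/2763  =  0.00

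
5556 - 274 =5282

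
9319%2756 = 1051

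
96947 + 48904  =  145851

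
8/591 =8/591 = 0.01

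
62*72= 4464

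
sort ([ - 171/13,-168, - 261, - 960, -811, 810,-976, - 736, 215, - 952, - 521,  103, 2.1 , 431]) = [ - 976, - 960,  -  952,  -  811,-736  ,-521, - 261,  -  168,- 171/13, 2.1,103, 215,431, 810]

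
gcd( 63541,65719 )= 1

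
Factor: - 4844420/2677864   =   - 2^(  -  1)*5^1*34603^1*47819^(-1 ) = -173015/95638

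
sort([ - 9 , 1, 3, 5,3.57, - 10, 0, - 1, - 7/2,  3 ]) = [ - 10, - 9, - 7/2, - 1 , 0, 1, 3, 3, 3.57, 5]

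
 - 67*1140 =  - 76380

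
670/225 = 2 + 44/45 = 2.98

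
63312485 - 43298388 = 20014097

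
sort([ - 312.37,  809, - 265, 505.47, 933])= [  -  312.37, - 265, 505.47,809, 933]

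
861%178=149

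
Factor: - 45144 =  - 2^3*3^3*11^1 * 19^1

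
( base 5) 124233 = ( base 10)4943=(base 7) 20261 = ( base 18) f4b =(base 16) 134F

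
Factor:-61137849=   -3^1* 20379283^1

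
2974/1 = 2974 = 2974.00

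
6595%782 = 339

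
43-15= 28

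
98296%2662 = 2464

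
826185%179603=107773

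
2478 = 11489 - 9011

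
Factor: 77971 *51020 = 2^2 * 5^1*103^1*757^1 * 2551^1 = 3978080420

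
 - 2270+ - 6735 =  - 9005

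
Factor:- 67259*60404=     -  2^2 * 103^1*653^1*15101^1=-  4062712636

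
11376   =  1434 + 9942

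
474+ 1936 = 2410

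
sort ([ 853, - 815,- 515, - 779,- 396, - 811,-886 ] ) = [ - 886, - 815,  -  811,-779, - 515, - 396,853]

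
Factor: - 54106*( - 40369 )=2^1*7^1*13^1*73^1*79^1*2081^1=2184205114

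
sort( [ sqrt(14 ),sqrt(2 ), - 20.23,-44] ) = [-44,  -  20.23, sqrt(2), sqrt(14 )]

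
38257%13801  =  10655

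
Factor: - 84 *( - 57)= 4788=2^2*3^2 *7^1*19^1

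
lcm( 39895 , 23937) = 119685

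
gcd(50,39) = 1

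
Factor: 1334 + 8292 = 2^1*4813^1 = 9626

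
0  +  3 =3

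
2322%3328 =2322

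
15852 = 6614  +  9238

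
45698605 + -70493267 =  - 24794662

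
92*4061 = 373612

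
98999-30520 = 68479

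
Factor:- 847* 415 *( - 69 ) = 24253845 = 3^1*5^1*7^1*11^2*23^1*83^1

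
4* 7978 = 31912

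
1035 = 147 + 888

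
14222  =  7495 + 6727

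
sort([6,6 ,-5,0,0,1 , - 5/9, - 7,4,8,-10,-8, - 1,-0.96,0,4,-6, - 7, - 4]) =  [ -10, - 8,-7, - 7,-6,-5 ,  -  4,-1,-0.96, - 5/9,0, 0,0,1,4,4,6,6,8 ]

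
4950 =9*550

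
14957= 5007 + 9950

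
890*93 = 82770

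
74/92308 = 37/46154 = 0.00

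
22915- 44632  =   - 21717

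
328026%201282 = 126744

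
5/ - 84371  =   - 1 + 84366/84371 = -0.00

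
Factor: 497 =7^1*71^1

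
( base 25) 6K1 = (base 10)4251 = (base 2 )1000010011011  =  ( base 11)3215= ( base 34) 3N1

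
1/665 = 1/665= 0.00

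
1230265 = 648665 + 581600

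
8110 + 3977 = 12087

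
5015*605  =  3034075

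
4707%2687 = 2020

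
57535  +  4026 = 61561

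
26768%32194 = 26768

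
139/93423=139/93423 = 0.00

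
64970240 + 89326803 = 154297043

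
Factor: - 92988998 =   -  2^1 * 46494499^1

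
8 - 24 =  - 16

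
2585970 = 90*28733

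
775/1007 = 775/1007 = 0.77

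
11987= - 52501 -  - 64488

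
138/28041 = 46/9347 = 0.00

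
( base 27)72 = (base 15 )CB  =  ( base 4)2333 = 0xBF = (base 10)191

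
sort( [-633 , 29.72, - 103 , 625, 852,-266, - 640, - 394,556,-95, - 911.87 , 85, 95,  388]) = [ - 911.87 ,  -  640, - 633,  -  394 ,-266,-103, - 95,29.72,85,95, 388 , 556, 625, 852] 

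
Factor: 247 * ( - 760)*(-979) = 2^3 * 5^1 * 11^1 * 13^1 *19^2*89^1  =  183777880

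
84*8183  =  687372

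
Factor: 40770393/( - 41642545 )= - 3^1*5^( - 1)*7^( - 1)*269^( - 1)*4423^( - 1) * 13590131^1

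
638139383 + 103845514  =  741984897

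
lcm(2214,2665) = 143910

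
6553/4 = 1638 + 1/4 = 1638.25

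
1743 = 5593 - 3850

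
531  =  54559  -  54028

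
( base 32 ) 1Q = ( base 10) 58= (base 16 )3A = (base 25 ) 28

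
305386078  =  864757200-559371122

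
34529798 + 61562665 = 96092463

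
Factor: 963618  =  2^1*3^1*160603^1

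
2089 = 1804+285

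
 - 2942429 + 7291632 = 4349203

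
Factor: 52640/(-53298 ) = -80/81 =- 2^4*3^( - 4 )*5^1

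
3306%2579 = 727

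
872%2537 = 872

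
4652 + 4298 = 8950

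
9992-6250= 3742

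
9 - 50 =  - 41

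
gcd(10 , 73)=1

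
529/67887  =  529/67887  =  0.01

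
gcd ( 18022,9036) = 2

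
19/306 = 19/306 = 0.06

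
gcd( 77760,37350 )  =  90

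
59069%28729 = 1611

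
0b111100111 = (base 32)F7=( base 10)487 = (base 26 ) IJ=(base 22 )103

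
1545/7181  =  1545/7181 = 0.22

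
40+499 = 539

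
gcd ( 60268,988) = 988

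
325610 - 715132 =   -  389522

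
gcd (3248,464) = 464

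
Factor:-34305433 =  - 883^1*38851^1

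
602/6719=602/6719 = 0.09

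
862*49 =42238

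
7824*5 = 39120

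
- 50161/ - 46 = 1090+21/46 = 1090.46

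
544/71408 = 34/4463 = 0.01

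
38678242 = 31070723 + 7607519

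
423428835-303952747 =119476088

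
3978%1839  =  300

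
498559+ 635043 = 1133602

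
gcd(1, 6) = 1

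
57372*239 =13711908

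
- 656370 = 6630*( - 99) 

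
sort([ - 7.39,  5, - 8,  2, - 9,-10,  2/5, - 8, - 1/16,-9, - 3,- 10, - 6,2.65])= [ - 10 , - 10,  -  9, - 9, - 8, - 8  , - 7.39, - 6, - 3,  -  1/16,  2/5 , 2, 2.65,  5 ] 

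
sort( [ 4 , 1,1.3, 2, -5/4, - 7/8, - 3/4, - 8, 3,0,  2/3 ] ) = [ - 8,-5/4, - 7/8, - 3/4, 0,2/3,1,1.3,2,3,4 ] 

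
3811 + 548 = 4359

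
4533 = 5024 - 491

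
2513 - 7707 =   -  5194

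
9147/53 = 172 + 31/53=   172.58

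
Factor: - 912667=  - 7^1*241^1*541^1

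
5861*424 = 2485064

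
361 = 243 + 118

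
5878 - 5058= 820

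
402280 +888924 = 1291204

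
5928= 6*988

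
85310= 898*95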